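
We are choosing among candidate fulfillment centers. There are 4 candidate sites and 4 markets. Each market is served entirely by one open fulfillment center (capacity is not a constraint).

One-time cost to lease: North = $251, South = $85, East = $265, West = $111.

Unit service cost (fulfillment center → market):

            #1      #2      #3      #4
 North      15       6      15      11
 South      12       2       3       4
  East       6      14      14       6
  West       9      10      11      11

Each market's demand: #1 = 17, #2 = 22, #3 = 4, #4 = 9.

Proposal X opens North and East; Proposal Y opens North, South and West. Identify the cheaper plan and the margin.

Proposal X: {North, East}: #1→East 6·17=102, #2→North 6·22=132, #3→East 14·4=56, #4→East 6·9=54. Service 344; fixed 516; total 860.
Proposal Y: {North, South, West}: #1→West 9·17=153, #2→South 2·22=44, #3→South 3·4=12, #4→South 4·9=36. Service 245; fixed 447; total 692.
Difference: |860 − 692| = 168.

Proposal Y is cheaper by 168.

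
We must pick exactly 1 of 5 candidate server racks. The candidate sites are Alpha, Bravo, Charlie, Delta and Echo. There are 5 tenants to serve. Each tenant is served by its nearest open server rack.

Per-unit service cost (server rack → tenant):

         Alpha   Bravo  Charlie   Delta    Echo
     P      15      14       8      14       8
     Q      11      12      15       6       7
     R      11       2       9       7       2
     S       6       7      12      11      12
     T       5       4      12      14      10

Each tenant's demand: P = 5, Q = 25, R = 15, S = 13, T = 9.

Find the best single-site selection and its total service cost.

With exactly 1 open, each tenant uses its cheapest among the chosen.
{Echo}: P→Echo 8·5=40, Q→Echo 7·25=175, R→Echo 2·15=30, S→Echo 12·13=156, T→Echo 10·9=90. Service cost 491.
{Bravo}: service cost 527
{Delta}: service cost 594
Among all 5 size-1 choices, {Echo} is lowest.

Choose Echo only; total service cost 491.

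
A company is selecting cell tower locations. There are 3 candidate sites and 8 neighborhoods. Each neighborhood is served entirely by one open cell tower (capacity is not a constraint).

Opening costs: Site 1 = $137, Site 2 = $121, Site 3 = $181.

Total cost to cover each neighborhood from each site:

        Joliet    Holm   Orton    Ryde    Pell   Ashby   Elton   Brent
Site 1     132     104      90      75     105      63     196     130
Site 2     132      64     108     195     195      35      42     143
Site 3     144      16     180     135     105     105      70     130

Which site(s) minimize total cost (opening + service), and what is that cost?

For any fixed open set, each neighborhood goes to its cheapest open site; total = fixed + service.
{Site 1, Site 2}: Joliet→Site 1 132, Holm→Site 2 64, Orton→Site 1 90, Ryde→Site 1 75, Pell→Site 1 105, Ashby→Site 2 35, Elton→Site 2 42, Brent→Site 1 130. Service 673; fixed 258; total 931.
{Site 1, Site 3}: service 681 + fixed 318 = 999
{Site 2, Site 3}: Joliet→Site 2 132, Holm→Site 3 16, Orton→Site 2 108, Ryde→Site 3 135, Pell→Site 3 105, Ashby→Site 2 35, Elton→Site 2 42, Brent→Site 3 130. Service 703; fixed 302; total 1005.
{Site 1, Site 2, Site 3}: service 625 + fixed 439 = 1064
No other subset beats 931.

Open Site 1 and Site 2; minimum total cost 931.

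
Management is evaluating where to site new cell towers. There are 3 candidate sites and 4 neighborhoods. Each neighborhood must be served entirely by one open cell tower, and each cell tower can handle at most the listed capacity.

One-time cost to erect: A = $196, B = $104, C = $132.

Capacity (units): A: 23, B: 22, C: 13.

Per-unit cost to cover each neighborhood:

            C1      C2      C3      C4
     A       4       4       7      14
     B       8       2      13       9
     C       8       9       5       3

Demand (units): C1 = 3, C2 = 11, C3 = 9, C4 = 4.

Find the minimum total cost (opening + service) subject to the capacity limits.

Minimum total cost: 339

Open {B, C}: C1→B 8·3=24, C2→B 2·11=22, C3→C 5·9=45, C4→C 3·4=12.
Loads: B carries 14/22, C carries 13/13. Service 103; fixed 236; total 339.
Next best feasible plan costs 363.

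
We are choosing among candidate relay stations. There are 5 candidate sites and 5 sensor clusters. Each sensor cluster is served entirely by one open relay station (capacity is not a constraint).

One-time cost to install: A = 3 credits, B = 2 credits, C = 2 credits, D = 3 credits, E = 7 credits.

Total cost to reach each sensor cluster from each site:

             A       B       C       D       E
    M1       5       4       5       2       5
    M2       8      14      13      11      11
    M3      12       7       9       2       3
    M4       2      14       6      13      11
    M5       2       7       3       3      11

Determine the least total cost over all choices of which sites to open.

For any fixed open set, each sensor cluster goes to its cheapest open site; total = fixed + service.
{A, D}: M1→D 2, M2→A 8, M3→D 2, M4→A 2, M5→A 2. Service 16; fixed 6; total 22.
{A, B, D}: M1→D 2, M2→A 8, M3→D 2, M4→A 2, M5→A 2. Service 16; fixed 8; total 24.
{A, C, D}: M1→D 2, M2→A 8, M3→D 2, M4→A 2, M5→A 2. Service 16; fixed 8; total 24.
{A, B, C, D, E}: service 16 + fixed 17 = 33
No other subset beats 22.

Minimum total cost: 22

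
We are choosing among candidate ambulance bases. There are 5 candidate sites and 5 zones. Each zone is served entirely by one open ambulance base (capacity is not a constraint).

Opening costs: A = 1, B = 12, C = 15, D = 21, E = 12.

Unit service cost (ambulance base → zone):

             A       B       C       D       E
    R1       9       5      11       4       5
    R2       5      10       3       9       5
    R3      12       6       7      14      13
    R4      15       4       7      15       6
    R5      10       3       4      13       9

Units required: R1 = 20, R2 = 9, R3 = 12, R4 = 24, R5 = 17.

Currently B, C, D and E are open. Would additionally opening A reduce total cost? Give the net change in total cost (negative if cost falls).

No — net change +1 (cost rises by 1).

Current service cost with {B, C, D, E}: 326.
Adding A: each zone re-picks its cheapest; new service cost 326, saving 0.
Extra fixed cost: 1. Net change = 1 − 0 = 1.
(Totals: 386 → 387.)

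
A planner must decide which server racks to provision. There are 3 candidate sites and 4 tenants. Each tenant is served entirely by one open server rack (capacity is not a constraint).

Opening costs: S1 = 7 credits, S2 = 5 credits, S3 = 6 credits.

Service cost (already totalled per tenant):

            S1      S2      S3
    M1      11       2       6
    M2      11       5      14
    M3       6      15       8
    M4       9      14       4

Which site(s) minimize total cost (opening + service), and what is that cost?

Open S2 and S3; minimum total cost 30.

For any fixed open set, each tenant goes to its cheapest open site; total = fixed + service.
{S2, S3}: M1→S2 2, M2→S2 5, M3→S3 8, M4→S3 4. Service 19; fixed 11; total 30.
{S1, S2}: service 22 + fixed 12 = 34
{S1, S2, S3}: M1→S2 2, M2→S2 5, M3→S1 6, M4→S3 4. Service 17; fixed 18; total 35.
{S2}: service 36 + fixed 5 = 41
(All 7 nonempty subsets were checked; S2 and S3 is lowest.)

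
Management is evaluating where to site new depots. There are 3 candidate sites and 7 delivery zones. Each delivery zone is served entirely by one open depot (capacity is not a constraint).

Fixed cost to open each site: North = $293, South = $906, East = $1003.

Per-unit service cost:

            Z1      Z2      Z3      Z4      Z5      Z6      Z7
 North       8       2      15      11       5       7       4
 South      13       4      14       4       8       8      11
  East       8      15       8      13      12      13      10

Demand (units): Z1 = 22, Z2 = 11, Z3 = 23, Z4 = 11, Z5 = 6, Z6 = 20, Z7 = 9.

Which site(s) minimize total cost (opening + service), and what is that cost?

Open North only; minimum total cost 1163.

For any fixed open set, each delivery zone goes to its cheapest open site; total = fixed + service.
{North}: Z1→North 8·22=176, Z2→North 2·11=22, Z3→North 15·23=345, Z4→North 11·11=121, Z5→North 5·6=30, Z6→North 7·20=140, Z7→North 4·9=36. Service 870; fixed 293; total 1163.
{South}: Z1→South 13·22=286, Z2→South 4·11=44, Z3→South 14·23=322, Z4→South 4·11=44, Z5→South 8·6=48, Z6→South 8·20=160, Z7→South 11·9=99. Service 1003; fixed 906; total 1909.
{North, South}: service 770 + fixed 1199 = 1969
{North, South, East}: service 632 + fixed 2202 = 2834
No other subset beats 1163.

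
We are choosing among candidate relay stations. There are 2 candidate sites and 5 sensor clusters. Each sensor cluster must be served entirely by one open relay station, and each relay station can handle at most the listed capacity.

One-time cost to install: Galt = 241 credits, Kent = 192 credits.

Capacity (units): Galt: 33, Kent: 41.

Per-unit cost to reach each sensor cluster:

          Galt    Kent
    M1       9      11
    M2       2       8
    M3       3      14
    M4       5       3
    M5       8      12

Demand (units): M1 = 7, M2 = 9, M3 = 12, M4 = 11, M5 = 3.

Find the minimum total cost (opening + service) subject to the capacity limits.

Minimum total cost: 607

Open {Galt, Kent}: M1→Galt 9·7=63, M2→Galt 2·9=18, M3→Galt 3·12=36, M4→Kent 3·11=33, M5→Galt 8·3=24.
Loads: Galt carries 31/33, Kent carries 11/41. Service 174; fixed 433; total 607.
Next best feasible plan costs 619.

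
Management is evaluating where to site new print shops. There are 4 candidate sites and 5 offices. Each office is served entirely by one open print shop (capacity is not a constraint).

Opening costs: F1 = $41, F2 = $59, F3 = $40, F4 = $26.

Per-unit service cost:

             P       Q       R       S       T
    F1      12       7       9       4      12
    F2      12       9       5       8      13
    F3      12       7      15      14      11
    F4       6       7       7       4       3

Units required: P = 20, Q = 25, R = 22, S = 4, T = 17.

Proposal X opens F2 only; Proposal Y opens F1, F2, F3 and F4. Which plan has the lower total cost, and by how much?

Proposal X: {F2}: P→F2 12·20=240, Q→F2 9·25=225, R→F2 5·22=110, S→F2 8·4=32, T→F2 13·17=221. Service 828; fixed 59; total 887.
Proposal Y: {F1, F2, F3, F4}: P→F4 6·20=120, Q→F1 7·25=175, R→F2 5·22=110, S→F1 4·4=16, T→F4 3·17=51. Service 472; fixed 166; total 638.
Difference: |887 − 638| = 249.

Proposal Y is cheaper by 249.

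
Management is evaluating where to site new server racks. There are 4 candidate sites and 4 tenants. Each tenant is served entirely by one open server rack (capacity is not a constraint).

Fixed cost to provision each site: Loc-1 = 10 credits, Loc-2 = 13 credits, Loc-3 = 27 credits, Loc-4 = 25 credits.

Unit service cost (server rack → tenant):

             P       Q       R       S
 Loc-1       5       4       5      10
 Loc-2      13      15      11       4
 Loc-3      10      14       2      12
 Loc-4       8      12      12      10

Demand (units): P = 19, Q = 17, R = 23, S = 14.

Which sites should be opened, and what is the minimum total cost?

Open Loc-1, Loc-2 and Loc-3; minimum total cost 315.

For any fixed open set, each tenant goes to its cheapest open site; total = fixed + service.
{Loc-1, Loc-2, Loc-3}: P→Loc-1 5·19=95, Q→Loc-1 4·17=68, R→Loc-3 2·23=46, S→Loc-2 4·14=56. Service 265; fixed 50; total 315.
{Loc-1, Loc-2, Loc-3, Loc-4}: service 265 + fixed 75 = 340
{Loc-1, Loc-2}: service 334 + fixed 23 = 357
{Loc-1}: service 418 + fixed 10 = 428
No other subset beats 315.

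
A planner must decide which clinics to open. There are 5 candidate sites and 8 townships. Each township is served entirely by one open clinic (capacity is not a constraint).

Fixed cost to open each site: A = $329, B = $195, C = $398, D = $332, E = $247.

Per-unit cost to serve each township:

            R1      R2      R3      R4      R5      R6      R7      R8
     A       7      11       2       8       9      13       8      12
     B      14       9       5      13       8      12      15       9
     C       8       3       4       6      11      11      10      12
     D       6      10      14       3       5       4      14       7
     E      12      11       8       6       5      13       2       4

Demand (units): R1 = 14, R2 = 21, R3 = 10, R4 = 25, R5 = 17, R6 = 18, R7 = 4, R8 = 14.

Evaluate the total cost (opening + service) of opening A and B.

Each township is assigned to its cheapest site among the open ones.
{A, B}: R1→A 7·14=98, R2→B 9·21=189, R3→A 2·10=20, R4→A 8·25=200, R5→B 8·17=136, R6→B 12·18=216, R7→A 8·4=32, R8→B 9·14=126. Service 1017; fixed 524; total 1541.

Total cost: 1541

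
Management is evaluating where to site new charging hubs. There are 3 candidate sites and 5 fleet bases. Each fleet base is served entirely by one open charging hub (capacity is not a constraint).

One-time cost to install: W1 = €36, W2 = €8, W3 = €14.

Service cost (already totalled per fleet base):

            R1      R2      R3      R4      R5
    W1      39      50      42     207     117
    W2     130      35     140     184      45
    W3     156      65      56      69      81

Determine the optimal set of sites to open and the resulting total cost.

Open W1, W2 and W3; minimum total cost 288.

For any fixed open set, each fleet base goes to its cheapest open site; total = fixed + service.
{W1, W2, W3}: R1→W1 39, R2→W2 35, R3→W1 42, R4→W3 69, R5→W2 45. Service 230; fixed 58; total 288.
{W1, W3}: R1→W1 39, R2→W1 50, R3→W1 42, R4→W3 69, R5→W3 81. Service 281; fixed 50; total 331.
{W2, W3}: service 335 + fixed 22 = 357
{W2}: service 534 + fixed 8 = 542
No other subset beats 288.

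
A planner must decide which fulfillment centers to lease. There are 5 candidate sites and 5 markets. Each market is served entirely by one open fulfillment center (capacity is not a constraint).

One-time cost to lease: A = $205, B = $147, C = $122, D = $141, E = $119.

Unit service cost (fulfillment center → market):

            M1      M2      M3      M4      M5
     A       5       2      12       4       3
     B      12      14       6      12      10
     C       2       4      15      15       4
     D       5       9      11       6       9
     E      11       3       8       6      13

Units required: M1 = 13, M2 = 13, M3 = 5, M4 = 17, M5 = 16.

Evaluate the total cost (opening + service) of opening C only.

Total cost: 594

Each market is assigned to its cheapest site among the open ones.
{C}: M1→C 2·13=26, M2→C 4·13=52, M3→C 15·5=75, M4→C 15·17=255, M5→C 4·16=64. Service 472; fixed 122; total 594.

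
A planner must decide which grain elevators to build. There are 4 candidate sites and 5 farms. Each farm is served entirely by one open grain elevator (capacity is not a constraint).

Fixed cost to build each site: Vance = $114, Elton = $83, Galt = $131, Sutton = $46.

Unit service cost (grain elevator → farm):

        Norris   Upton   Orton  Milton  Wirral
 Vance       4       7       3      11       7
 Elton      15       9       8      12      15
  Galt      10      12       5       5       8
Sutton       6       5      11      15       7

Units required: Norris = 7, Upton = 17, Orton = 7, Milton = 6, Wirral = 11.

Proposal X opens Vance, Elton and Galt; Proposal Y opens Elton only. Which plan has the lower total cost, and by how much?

Proposal X: {Vance, Elton, Galt}: Norris→Vance 4·7=28, Upton→Vance 7·17=119, Orton→Vance 3·7=21, Milton→Galt 5·6=30, Wirral→Vance 7·11=77. Service 275; fixed 328; total 603.
Proposal Y: {Elton}: Norris→Elton 15·7=105, Upton→Elton 9·17=153, Orton→Elton 8·7=56, Milton→Elton 12·6=72, Wirral→Elton 15·11=165. Service 551; fixed 83; total 634.
Difference: |603 − 634| = 31.

Proposal X is cheaper by 31.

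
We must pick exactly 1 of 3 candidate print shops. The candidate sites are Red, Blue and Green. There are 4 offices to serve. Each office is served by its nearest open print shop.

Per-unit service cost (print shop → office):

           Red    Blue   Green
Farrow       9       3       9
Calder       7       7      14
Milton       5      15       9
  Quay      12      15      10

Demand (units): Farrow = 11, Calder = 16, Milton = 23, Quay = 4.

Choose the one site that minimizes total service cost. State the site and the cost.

With exactly 1 open, each office uses its cheapest among the chosen.
{Red}: Farrow→Red 9·11=99, Calder→Red 7·16=112, Milton→Red 5·23=115, Quay→Red 12·4=48. Service cost 374.
{Blue}: service cost 550
{Green}: service cost 570
Among all 3 size-1 choices, {Red} is lowest.

Choose Red only; total service cost 374.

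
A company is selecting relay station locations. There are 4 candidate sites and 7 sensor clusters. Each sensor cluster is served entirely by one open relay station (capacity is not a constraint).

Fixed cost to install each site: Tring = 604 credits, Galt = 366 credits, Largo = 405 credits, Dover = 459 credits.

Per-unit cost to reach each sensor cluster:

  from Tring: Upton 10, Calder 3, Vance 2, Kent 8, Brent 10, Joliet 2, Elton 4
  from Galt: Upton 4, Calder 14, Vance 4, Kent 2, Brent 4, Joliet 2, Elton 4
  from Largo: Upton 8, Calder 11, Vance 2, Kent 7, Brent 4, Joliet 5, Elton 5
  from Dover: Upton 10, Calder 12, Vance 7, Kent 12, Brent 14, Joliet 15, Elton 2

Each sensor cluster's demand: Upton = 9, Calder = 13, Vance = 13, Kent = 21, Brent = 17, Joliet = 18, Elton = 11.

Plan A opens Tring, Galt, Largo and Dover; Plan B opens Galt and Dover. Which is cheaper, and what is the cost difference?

Plan B is cheaper by 866.

Plan A: {Tring, Galt, Largo, Dover}: Upton→Galt 4·9=36, Calder→Tring 3·13=39, Vance→Tring 2·13=26, Kent→Galt 2·21=42, Brent→Galt 4·17=68, Joliet→Tring 2·18=36, Elton→Dover 2·11=22. Service 269; fixed 1834; total 2103.
Plan B: {Galt, Dover}: Upton→Galt 4·9=36, Calder→Dover 12·13=156, Vance→Galt 4·13=52, Kent→Galt 2·21=42, Brent→Galt 4·17=68, Joliet→Galt 2·18=36, Elton→Dover 2·11=22. Service 412; fixed 825; total 1237.
Difference: |2103 − 1237| = 866.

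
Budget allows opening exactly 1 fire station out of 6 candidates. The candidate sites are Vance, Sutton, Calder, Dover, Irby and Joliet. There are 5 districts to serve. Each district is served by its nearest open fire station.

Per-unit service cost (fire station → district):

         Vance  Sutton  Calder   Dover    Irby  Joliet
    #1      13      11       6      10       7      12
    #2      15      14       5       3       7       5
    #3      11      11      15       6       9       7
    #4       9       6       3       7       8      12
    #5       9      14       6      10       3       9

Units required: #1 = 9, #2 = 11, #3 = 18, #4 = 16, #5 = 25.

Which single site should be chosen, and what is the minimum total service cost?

With exactly 1 open, each district uses its cheapest among the chosen.
{Irby}: #1→Irby 7·9=63, #2→Irby 7·11=77, #3→Irby 9·18=162, #4→Irby 8·16=128, #5→Irby 3·25=75. Service cost 505.
{Calder}: service cost 577
{Dover}: service cost 593
Among all 6 size-1 choices, {Irby} is lowest.

Choose Irby only; total service cost 505.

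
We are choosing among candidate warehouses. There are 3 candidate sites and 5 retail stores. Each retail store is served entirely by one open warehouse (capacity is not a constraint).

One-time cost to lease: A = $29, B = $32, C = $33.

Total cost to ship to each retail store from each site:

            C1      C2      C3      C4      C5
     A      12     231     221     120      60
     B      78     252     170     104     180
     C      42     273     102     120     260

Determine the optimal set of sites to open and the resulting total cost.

For any fixed open set, each retail store goes to its cheapest open site; total = fixed + service.
{A, C}: C1→A 12, C2→A 231, C3→C 102, C4→A 120, C5→A 60. Service 525; fixed 62; total 587.
{A, B, C}: service 509 + fixed 94 = 603
{A, B}: C1→A 12, C2→A 231, C3→B 170, C4→B 104, C5→A 60. Service 577; fixed 61; total 638.
{A}: service 644 + fixed 29 = 673
No other subset beats 587.

Open A and C; minimum total cost 587.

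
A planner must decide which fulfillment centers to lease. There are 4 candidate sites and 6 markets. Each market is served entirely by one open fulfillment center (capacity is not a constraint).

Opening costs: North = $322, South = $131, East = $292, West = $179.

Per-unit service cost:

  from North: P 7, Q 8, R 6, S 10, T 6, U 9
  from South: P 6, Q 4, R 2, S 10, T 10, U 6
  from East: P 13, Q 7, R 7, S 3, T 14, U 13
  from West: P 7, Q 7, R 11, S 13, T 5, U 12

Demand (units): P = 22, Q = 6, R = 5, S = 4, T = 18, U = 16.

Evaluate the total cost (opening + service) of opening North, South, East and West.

Total cost: 1288

Each market is assigned to its cheapest site among the open ones.
{North, South, East, West}: P→South 6·22=132, Q→South 4·6=24, R→South 2·5=10, S→East 3·4=12, T→West 5·18=90, U→South 6·16=96. Service 364; fixed 924; total 1288.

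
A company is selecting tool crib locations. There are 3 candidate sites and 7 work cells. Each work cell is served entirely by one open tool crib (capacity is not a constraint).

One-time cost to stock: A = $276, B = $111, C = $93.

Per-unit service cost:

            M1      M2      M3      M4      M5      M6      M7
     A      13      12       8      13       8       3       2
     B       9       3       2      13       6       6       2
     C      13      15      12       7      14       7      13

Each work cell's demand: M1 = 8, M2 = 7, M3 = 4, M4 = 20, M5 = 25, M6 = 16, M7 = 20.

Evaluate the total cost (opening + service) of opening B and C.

Total cost: 731

Each work cell is assigned to its cheapest site among the open ones.
{B, C}: M1→B 9·8=72, M2→B 3·7=21, M3→B 2·4=8, M4→C 7·20=140, M5→B 6·25=150, M6→B 6·16=96, M7→B 2·20=40. Service 527; fixed 204; total 731.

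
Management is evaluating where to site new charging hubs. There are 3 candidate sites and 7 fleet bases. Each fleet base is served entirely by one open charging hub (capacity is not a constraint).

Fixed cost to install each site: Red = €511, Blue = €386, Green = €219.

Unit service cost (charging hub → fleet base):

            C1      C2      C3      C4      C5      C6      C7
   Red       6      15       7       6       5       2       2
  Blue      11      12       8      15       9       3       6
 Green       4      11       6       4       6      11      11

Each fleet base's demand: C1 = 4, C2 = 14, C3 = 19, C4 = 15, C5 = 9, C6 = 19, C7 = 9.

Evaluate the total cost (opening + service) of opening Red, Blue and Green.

Total cost: 1561

Each fleet base is assigned to its cheapest site among the open ones.
{Red, Blue, Green}: C1→Green 4·4=16, C2→Green 11·14=154, C3→Green 6·19=114, C4→Green 4·15=60, C5→Red 5·9=45, C6→Red 2·19=38, C7→Red 2·9=18. Service 445; fixed 1116; total 1561.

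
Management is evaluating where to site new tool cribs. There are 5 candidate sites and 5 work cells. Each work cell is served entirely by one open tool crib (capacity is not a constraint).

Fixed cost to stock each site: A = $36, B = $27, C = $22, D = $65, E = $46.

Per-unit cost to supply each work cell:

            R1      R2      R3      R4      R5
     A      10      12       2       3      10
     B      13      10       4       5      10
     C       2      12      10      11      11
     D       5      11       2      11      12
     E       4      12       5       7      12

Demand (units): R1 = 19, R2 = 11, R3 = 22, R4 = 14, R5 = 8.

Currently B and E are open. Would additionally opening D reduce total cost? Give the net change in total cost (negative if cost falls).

Current service cost with {B, E}: 424.
Adding D: each work cell re-picks its cheapest; new service cost 380, saving 44.
Extra fixed cost: 65. Net change = 65 − 44 = 21.
(Totals: 497 → 518.)

No — net change +21 (cost rises by 21).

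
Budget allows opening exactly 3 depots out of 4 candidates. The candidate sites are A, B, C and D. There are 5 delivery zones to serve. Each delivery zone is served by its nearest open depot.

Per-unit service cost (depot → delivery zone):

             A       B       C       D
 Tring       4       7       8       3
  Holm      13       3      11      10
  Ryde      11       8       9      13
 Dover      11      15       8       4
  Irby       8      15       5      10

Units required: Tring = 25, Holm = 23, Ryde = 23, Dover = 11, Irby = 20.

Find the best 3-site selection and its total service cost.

Choose B, C and D; total service cost 472.

With exactly 3 open, each delivery zone uses its cheapest among the chosen.
{B, C, D}: Tring→D 3·25=75, Holm→B 3·23=69, Ryde→B 8·23=184, Dover→D 4·11=44, Irby→C 5·20=100. Service cost 472.
{A, B, D}: service cost 532
{A, B, C}: service cost 541
Among all 4 size-3 choices, {B, C, D} is lowest.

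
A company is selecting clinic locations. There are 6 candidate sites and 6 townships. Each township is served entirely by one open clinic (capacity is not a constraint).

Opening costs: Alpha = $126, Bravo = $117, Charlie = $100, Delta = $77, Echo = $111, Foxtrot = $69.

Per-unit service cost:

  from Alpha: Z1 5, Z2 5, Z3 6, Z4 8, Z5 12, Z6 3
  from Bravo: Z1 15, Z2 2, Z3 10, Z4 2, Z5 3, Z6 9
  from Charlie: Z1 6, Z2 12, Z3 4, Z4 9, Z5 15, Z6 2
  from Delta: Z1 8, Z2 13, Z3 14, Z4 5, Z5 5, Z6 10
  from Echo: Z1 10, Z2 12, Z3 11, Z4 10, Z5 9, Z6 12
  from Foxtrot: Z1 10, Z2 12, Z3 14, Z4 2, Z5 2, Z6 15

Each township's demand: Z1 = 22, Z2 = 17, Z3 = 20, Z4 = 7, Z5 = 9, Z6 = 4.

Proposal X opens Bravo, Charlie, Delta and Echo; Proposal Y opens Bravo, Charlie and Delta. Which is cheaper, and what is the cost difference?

Proposal X: {Bravo, Charlie, Delta, Echo}: Z1→Charlie 6·22=132, Z2→Bravo 2·17=34, Z3→Charlie 4·20=80, Z4→Bravo 2·7=14, Z5→Bravo 3·9=27, Z6→Charlie 2·4=8. Service 295; fixed 405; total 700.
Proposal Y: {Bravo, Charlie, Delta}: Z1→Charlie 6·22=132, Z2→Bravo 2·17=34, Z3→Charlie 4·20=80, Z4→Bravo 2·7=14, Z5→Bravo 3·9=27, Z6→Charlie 2·4=8. Service 295; fixed 294; total 589.
Difference: |700 − 589| = 111.

Proposal Y is cheaper by 111.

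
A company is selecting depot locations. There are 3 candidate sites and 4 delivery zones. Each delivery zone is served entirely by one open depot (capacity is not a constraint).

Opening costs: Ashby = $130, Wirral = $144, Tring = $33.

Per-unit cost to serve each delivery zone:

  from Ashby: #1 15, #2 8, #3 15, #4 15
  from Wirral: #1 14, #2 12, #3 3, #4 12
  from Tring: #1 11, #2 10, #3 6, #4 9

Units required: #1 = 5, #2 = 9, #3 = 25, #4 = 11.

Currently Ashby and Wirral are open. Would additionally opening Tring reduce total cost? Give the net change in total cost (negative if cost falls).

Current service cost with {Ashby, Wirral}: 349.
Adding Tring: each delivery zone re-picks its cheapest; new service cost 301, saving 48.
Extra fixed cost: 33. Net change = 33 − 48 = -15.
(Totals: 623 → 608.)

Yes — net change −15 (cost falls by 15).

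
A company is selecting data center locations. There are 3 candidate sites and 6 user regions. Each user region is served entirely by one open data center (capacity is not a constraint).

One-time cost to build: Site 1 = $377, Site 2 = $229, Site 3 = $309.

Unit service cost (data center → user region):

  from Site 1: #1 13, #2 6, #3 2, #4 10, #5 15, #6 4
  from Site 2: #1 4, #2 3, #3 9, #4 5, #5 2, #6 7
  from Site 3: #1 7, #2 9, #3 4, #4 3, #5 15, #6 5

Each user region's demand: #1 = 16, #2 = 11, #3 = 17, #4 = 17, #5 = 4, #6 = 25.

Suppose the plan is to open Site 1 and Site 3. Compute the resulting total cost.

Each user region is assigned to its cheapest site among the open ones.
{Site 1, Site 3}: #1→Site 3 7·16=112, #2→Site 1 6·11=66, #3→Site 1 2·17=34, #4→Site 3 3·17=51, #5→Site 1 15·4=60, #6→Site 1 4·25=100. Service 423; fixed 686; total 1109.

Total cost: 1109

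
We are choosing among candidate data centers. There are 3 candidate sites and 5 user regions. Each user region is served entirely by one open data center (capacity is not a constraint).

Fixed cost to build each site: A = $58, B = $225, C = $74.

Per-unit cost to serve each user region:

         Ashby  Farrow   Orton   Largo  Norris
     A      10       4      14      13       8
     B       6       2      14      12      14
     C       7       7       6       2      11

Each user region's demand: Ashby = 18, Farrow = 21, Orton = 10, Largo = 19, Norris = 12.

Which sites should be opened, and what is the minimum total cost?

For any fixed open set, each user region goes to its cheapest open site; total = fixed + service.
{A, C}: Ashby→C 7·18=126, Farrow→A 4·21=84, Orton→C 6·10=60, Largo→C 2·19=38, Norris→A 8·12=96. Service 404; fixed 132; total 536.
{C}: service 503 + fixed 74 = 577
{B, C}: Ashby→B 6·18=108, Farrow→B 2·21=42, Orton→C 6·10=60, Largo→C 2·19=38, Norris→C 11·12=132. Service 380; fixed 299; total 679.
{A, B, C}: Ashby→B 6·18=108, Farrow→B 2·21=42, Orton→C 6·10=60, Largo→C 2·19=38, Norris→A 8·12=96. Service 344; fixed 357; total 701.
No other subset beats 536.

Open A and C; minimum total cost 536.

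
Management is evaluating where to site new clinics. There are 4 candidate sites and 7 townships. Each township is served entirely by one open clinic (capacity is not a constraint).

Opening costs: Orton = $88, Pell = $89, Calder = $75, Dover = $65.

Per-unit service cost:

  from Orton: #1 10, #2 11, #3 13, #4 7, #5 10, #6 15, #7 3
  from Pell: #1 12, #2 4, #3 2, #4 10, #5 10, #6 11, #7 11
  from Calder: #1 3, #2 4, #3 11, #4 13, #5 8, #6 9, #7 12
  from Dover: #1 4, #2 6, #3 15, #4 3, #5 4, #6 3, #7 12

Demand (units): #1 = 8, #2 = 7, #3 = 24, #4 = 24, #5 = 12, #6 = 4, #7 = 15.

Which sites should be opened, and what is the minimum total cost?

For any fixed open set, each township goes to its cheapest open site; total = fixed + service.
{Orton, Pell, Dover}: #1→Dover 4·8=32, #2→Pell 4·7=28, #3→Pell 2·24=48, #4→Dover 3·24=72, #5→Dover 4·12=48, #6→Dover 3·4=12, #7→Orton 3·15=45. Service 285; fixed 242; total 527.
{Pell, Dover}: #1→Dover 4·8=32, #2→Pell 4·7=28, #3→Pell 2·24=48, #4→Dover 3·24=72, #5→Dover 4·12=48, #6→Dover 3·4=12, #7→Pell 11·15=165. Service 405; fixed 154; total 559.
{Orton, Pell, Calder, Dover}: service 277 + fixed 317 = 594
{Dover}: service 746 + fixed 65 = 811
No other subset beats 527.

Open Orton, Pell and Dover; minimum total cost 527.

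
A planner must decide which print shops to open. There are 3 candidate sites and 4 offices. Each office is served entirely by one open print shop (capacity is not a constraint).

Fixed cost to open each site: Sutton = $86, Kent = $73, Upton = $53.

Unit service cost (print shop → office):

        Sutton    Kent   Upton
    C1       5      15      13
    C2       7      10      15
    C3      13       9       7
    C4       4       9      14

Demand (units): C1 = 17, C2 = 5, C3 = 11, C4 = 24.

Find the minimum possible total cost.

Minimum total cost: 432

For any fixed open set, each office goes to its cheapest open site; total = fixed + service.
{Sutton, Upton}: C1→Sutton 5·17=85, C2→Sutton 7·5=35, C3→Upton 7·11=77, C4→Sutton 4·24=96. Service 293; fixed 139; total 432.
{Sutton}: C1→Sutton 5·17=85, C2→Sutton 7·5=35, C3→Sutton 13·11=143, C4→Sutton 4·24=96. Service 359; fixed 86; total 445.
{Sutton, Kent}: service 315 + fixed 159 = 474
{Sutton, Kent, Upton}: C1→Sutton 5·17=85, C2→Sutton 7·5=35, C3→Upton 7·11=77, C4→Sutton 4·24=96. Service 293; fixed 212; total 505.
(All 7 nonempty subsets were checked; Sutton and Upton is lowest.)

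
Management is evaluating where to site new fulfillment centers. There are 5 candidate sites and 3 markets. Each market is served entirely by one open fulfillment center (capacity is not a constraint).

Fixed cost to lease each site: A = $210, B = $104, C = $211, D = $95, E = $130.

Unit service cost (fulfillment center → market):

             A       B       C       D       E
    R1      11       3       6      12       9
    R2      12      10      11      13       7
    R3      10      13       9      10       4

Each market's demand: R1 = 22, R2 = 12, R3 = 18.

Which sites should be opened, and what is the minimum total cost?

For any fixed open set, each market goes to its cheapest open site; total = fixed + service.
{B, E}: R1→B 3·22=66, R2→E 7·12=84, R3→E 4·18=72. Service 222; fixed 234; total 456.
{E}: service 354 + fixed 130 = 484
{B}: service 420 + fixed 104 = 524
{A, B, C, D, E}: R1→B 3·22=66, R2→E 7·12=84, R3→E 4·18=72. Service 222; fixed 750; total 972.
No other subset beats 456.

Open B and E; minimum total cost 456.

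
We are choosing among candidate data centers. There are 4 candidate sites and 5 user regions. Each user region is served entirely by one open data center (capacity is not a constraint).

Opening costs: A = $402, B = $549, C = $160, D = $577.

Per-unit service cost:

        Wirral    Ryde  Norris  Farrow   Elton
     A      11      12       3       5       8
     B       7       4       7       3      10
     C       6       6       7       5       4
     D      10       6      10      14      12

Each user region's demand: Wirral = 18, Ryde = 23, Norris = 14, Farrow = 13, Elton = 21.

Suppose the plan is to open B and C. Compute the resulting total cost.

Total cost: 1130

Each user region is assigned to its cheapest site among the open ones.
{B, C}: Wirral→C 6·18=108, Ryde→B 4·23=92, Norris→B 7·14=98, Farrow→B 3·13=39, Elton→C 4·21=84. Service 421; fixed 709; total 1130.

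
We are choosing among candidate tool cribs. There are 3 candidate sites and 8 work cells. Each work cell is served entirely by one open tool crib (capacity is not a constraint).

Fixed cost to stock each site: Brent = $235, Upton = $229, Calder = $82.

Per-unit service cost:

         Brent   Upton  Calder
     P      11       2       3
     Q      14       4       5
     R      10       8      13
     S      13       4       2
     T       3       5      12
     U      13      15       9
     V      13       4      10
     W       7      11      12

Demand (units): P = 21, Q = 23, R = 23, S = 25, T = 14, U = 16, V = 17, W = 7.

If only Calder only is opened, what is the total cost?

Each work cell is assigned to its cheapest site among the open ones.
{Calder}: P→Calder 3·21=63, Q→Calder 5·23=115, R→Calder 13·23=299, S→Calder 2·25=50, T→Calder 12·14=168, U→Calder 9·16=144, V→Calder 10·17=170, W→Calder 12·7=84. Service 1093; fixed 82; total 1175.

Total cost: 1175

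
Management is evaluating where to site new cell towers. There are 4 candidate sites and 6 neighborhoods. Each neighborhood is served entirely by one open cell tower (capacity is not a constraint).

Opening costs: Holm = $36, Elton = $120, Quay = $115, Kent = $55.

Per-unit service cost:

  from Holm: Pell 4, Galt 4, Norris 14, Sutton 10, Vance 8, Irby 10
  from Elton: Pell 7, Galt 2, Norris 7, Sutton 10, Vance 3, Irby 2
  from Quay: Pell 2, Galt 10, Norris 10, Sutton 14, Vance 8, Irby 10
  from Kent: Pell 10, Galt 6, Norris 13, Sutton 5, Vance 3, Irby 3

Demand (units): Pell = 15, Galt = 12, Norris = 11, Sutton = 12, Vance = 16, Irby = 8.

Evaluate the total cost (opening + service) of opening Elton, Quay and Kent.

Each neighborhood is assigned to its cheapest site among the open ones.
{Elton, Quay, Kent}: Pell→Quay 2·15=30, Galt→Elton 2·12=24, Norris→Elton 7·11=77, Sutton→Kent 5·12=60, Vance→Elton 3·16=48, Irby→Elton 2·8=16. Service 255; fixed 290; total 545.

Total cost: 545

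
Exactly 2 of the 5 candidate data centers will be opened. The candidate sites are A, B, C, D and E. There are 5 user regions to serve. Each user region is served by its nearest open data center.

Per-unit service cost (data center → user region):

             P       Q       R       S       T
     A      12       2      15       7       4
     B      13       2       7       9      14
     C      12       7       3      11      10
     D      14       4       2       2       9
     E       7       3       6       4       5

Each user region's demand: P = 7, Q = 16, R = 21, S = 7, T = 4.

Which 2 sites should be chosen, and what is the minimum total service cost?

With exactly 2 open, each user region uses its cheapest among the chosen.
{D, E}: P→E 7·7=49, Q→E 3·16=48, R→D 2·21=42, S→D 2·7=14, T→E 5·4=20. Service cost 173.
{A, D}: service cost 188
{C, E}: service cost 208
Among all 10 size-2 choices, {D, E} is lowest.

Choose D and E; total service cost 173.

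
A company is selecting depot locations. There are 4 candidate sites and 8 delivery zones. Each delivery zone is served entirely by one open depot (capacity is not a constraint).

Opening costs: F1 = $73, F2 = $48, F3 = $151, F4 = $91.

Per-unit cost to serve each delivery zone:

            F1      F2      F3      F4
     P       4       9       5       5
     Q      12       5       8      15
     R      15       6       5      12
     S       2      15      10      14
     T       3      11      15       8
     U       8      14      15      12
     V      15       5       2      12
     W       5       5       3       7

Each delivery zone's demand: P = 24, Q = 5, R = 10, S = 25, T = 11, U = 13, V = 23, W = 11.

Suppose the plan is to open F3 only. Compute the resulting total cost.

Each delivery zone is assigned to its cheapest site among the open ones.
{F3}: P→F3 5·24=120, Q→F3 8·5=40, R→F3 5·10=50, S→F3 10·25=250, T→F3 15·11=165, U→F3 15·13=195, V→F3 2·23=46, W→F3 3·11=33. Service 899; fixed 151; total 1050.

Total cost: 1050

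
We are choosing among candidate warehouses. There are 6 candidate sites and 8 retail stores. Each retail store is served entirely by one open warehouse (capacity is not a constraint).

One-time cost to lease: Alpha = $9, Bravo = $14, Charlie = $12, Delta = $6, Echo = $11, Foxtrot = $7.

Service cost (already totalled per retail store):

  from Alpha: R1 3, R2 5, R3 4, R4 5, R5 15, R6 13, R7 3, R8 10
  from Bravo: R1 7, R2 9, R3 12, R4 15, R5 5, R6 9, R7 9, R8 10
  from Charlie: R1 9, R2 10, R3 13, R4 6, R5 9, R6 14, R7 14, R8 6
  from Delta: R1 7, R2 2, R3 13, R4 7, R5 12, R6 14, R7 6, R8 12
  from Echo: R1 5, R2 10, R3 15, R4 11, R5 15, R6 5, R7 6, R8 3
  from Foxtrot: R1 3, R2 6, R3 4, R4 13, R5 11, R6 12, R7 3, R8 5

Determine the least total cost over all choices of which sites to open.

Minimum total cost: 60

For any fixed open set, each retail store goes to its cheapest open site; total = fixed + service.
{Delta, Foxtrot}: R1→Foxtrot 3, R2→Delta 2, R3→Foxtrot 4, R4→Delta 7, R5→Foxtrot 11, R6→Foxtrot 12, R7→Foxtrot 3, R8→Foxtrot 5. Service 47; fixed 13; total 60.
{Delta, Echo, Foxtrot}: service 38 + fixed 24 = 62
{Alpha, Delta, Echo}: R1→Alpha 3, R2→Delta 2, R3→Alpha 4, R4→Alpha 5, R5→Delta 12, R6→Echo 5, R7→Alpha 3, R8→Echo 3. Service 37; fixed 26; total 63.
{Alpha, Bravo, Charlie, Delta, Echo, Foxtrot}: R1→Alpha 3, R2→Delta 2, R3→Alpha 4, R4→Alpha 5, R5→Bravo 5, R6→Echo 5, R7→Alpha 3, R8→Echo 3. Service 30; fixed 59; total 89.
No other subset beats 60.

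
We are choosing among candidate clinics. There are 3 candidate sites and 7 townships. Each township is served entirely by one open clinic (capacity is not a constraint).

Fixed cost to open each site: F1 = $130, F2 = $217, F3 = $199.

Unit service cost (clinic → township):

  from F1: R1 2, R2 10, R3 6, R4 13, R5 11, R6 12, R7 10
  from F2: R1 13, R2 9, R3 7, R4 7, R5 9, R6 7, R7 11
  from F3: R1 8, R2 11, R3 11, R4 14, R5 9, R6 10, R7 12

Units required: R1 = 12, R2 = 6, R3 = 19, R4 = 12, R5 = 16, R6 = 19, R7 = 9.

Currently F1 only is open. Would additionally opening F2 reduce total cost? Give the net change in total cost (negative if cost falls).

Current service cost with {F1}: 848.
Adding F2: each township re-picks its cheapest; new service cost 643, saving 205.
Extra fixed cost: 217. Net change = 217 − 205 = 12.
(Totals: 978 → 990.)

No — net change +12 (cost rises by 12).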